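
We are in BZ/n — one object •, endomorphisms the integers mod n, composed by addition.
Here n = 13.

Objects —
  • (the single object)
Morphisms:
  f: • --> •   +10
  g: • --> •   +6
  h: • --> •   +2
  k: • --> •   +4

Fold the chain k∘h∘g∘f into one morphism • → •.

  0 +10≡10 +6≡3 +2≡5 +4≡9  (mod 13)
⟦path⟧: +9

Answer: +9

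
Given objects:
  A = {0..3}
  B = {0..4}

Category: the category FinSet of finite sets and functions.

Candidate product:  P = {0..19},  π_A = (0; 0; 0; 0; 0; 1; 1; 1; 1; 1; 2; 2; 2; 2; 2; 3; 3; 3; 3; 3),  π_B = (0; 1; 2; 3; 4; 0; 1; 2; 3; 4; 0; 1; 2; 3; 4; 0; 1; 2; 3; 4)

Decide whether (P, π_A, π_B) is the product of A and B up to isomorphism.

|A|·|B| = 4·5 = 20;  |P| = 20
Check the pairing map k ↦ (π_A(k), π_B(k)):
  0 -> (0,0)
  1 -> (0,1)
  2 -> (0,2)
  3 -> (0,3)
  4 -> (0,4)
  5 -> (1,0)
  6 -> (1,1)
  7 -> (1,2)
  8 -> (1,3)
  9 -> (1,4)
  10 -> (2,0)
  11 -> (2,1)
  12 -> (2,2)
  13 -> (2,3)
  14 -> (2,4)
  15 -> (3,0)
  16 -> (3,1)
  17 -> (3,2)
  18 -> (3,3)
  19 -> (3,4)
distinct pairs in image: 20 / 20 needed
  → bijection onto A×B; projections well-typed.

Answer: VALID PRODUCT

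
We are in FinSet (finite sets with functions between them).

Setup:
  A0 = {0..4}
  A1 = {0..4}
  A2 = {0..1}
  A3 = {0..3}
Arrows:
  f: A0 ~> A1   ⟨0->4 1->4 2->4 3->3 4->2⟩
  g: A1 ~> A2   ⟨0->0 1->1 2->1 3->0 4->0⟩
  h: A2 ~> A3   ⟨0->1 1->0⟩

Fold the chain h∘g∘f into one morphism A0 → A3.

  0 f~>4 g~>0 h~>1
  1 f~>4 g~>0 h~>1
  2 f~>4 g~>0 h~>1
  3 f~>3 g~>0 h~>1
  4 f~>2 g~>1 h~>0
⟦path⟧: ⟨0->1 1->1 2->1 3->1 4->0⟩

Answer: ⟨0->1 1->1 2->1 3->1 4->0⟩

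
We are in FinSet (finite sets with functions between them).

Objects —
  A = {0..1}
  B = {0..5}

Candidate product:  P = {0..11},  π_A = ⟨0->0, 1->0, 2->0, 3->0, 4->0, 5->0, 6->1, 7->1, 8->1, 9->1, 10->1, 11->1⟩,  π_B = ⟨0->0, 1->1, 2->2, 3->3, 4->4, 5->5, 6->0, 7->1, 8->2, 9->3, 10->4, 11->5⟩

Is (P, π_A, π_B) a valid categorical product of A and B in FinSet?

Answer: VALID PRODUCT

Work:
|A|·|B| = 2·6 = 12;  |P| = 12
Check the pairing map k ↦ (π_A(k), π_B(k)):
  0 -> (0,0)
  1 -> (0,1)
  2 -> (0,2)
  3 -> (0,3)
  4 -> (0,4)
  5 -> (0,5)
  6 -> (1,0)
  7 -> (1,1)
  8 -> (1,2)
  9 -> (1,3)
  10 -> (1,4)
  11 -> (1,5)
distinct pairs in image: 12 / 12 needed
  → bijection onto A×B; projections well-typed.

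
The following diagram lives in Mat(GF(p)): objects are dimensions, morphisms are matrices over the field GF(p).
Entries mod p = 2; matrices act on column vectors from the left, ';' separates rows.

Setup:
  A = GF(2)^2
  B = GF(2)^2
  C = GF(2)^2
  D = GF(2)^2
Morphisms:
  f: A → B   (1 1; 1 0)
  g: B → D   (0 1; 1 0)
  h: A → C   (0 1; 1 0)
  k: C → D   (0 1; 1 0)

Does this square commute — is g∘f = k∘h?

Answer: DOES NOT COMMUTE

Trace:
Path 1 = f;g:
  e0=⟨1,0⟩ f→⟨1,1⟩ g→⟨1,1⟩
  e1=⟨0,1⟩ f→⟨1,0⟩ g→⟨0,1⟩
  result₁ = (1 0; 1 1)
Path 2 = h;k:
  e0=⟨1,0⟩ h→⟨0,1⟩ k→⟨1,0⟩
  e1=⟨0,1⟩ h→⟨1,0⟩ k→⟨0,1⟩
  result₂ = (1 0; 0 1)
Equal? distinct morphisms ✗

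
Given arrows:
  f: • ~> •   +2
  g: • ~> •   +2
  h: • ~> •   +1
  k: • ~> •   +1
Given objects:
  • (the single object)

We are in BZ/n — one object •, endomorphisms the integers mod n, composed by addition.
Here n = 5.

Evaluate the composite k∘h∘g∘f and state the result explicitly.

  0 +2≡2 +2≡4 +1≡0 +1≡1  (mod 5)
result: +1

Answer: +1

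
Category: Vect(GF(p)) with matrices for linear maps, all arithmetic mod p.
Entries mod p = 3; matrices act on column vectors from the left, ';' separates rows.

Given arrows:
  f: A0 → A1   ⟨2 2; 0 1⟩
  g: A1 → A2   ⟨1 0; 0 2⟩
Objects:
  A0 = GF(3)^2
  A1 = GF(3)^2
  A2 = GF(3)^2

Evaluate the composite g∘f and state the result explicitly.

  e0=[1,0] f→[2,0] g→[2,0]
  e1=[0,1] f→[2,1] g→[2,2]
composite: ⟨2 2; 0 2⟩

Answer: ⟨2 2; 0 2⟩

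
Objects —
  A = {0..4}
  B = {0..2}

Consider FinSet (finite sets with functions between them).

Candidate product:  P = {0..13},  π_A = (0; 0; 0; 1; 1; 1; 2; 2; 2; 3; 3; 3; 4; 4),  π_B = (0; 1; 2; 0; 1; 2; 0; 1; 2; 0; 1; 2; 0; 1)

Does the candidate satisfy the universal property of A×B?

Answer: NOT A VALID PRODUCT — |P|=14 ≠ |A|·|B|=15

Work:
|A|·|B| = 5·3 = 15;  |P| = 14
  → cardinalities differ; no bijection possible.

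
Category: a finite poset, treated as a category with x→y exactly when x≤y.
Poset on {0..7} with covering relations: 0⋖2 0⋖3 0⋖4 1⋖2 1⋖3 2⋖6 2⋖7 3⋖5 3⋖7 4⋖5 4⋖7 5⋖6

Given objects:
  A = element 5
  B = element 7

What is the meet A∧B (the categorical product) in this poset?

Lower bounds of A=5 and B=7: {0,1,3,4}
  maximal lower bounds 3 and 4 are incomparable: neither 3≤4 nor 4≤3
→ no greatest lower bound exists

Answer: NO MEET EXISTS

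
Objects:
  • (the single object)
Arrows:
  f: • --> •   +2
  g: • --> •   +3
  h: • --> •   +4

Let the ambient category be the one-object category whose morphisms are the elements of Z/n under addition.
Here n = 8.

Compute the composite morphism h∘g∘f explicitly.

Answer: +1

Derivation:
  0 +2≡2 +3≡5 +4≡1  (mod 8)
⟦path⟧: +1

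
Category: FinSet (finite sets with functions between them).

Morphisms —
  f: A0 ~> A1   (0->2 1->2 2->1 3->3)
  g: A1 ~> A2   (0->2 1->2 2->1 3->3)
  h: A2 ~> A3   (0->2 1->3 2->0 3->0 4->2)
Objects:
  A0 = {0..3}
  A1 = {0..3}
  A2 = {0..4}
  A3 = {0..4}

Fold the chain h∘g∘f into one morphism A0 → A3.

Answer: (0->3 1->3 2->0 3->0)

Work:
  0 f~>2 g~>1 h~>3
  1 f~>2 g~>1 h~>3
  2 f~>1 g~>2 h~>0
  3 f~>3 g~>3 h~>0
composite: (0->3 1->3 2->0 3->0)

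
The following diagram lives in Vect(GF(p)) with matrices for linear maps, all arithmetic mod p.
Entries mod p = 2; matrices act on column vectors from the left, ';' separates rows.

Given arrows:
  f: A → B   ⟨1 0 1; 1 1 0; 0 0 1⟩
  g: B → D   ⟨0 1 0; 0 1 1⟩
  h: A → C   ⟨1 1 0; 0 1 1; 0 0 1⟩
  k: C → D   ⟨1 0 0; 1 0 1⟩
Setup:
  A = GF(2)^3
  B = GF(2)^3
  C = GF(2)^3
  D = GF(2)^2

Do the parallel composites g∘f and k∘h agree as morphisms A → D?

Answer: COMMUTES

Derivation:
Path 1 = f;g:
  e0=(1,0,0) f→(1,1,0) g→(1,1)
  e1=(0,1,0) f→(0,1,0) g→(1,1)
  e2=(0,0,1) f→(1,0,1) g→(0,1)
  ⟦path⟧₁ = ⟨1 1 0; 1 1 1⟩
Path 2 = h;k:
  e0=(1,0,0) h→(1,0,0) k→(1,1)
  e1=(0,1,0) h→(1,1,0) k→(1,1)
  e2=(0,0,1) h→(0,1,1) k→(0,1)
  ⟦path⟧₂ = ⟨1 1 0; 1 1 1⟩
Equal? YES — commutes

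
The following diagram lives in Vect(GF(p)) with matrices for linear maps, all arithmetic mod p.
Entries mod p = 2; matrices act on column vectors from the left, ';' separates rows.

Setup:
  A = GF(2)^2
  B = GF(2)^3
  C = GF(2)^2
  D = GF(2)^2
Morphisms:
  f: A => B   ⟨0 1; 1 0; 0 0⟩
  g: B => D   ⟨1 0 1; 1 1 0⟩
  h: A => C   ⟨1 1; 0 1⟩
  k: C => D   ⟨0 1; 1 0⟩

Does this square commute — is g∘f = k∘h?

Along f;g (path 1):
  e0=[1,0] f=>[0,1,0] g=>[0,1]
  e1=[0,1] f=>[1,0,0] g=>[1,1]
  composite₁ = ⟨0 1; 1 1⟩
Along h;k (path 2):
  e0=[1,0] h=>[1,0] k=>[0,1]
  e1=[0,1] h=>[1,1] k=>[1,1]
  composite₂ = ⟨0 1; 1 1⟩
Equal? same morphism ✓

Answer: COMMUTES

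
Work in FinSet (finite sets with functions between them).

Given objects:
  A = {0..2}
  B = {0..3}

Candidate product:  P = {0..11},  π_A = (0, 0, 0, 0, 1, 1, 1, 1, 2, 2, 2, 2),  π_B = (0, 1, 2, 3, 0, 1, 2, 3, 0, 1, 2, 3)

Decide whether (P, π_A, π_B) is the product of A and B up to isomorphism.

|A|·|B| = 3·4 = 12;  |P| = 12
Check the pairing map k ↦ (π_A(k), π_B(k)):
  0 : (0,0)
  1 : (0,1)
  2 : (0,2)
  3 : (0,3)
  4 : (1,0)
  5 : (1,1)
  6 : (1,2)
  7 : (1,3)
  8 : (2,0)
  9 : (2,1)
  10 : (2,2)
  11 : (2,3)
distinct pairs in image: 12 / 12 needed
  → bijection onto A×B; projections well-typed.

Answer: VALID PRODUCT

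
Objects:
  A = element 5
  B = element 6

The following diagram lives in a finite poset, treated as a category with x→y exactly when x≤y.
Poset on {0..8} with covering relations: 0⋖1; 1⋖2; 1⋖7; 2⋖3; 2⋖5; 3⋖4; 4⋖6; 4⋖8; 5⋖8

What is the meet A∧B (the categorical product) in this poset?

Answer: A∧B = 2

Trace:
{x : x⊑A ∧ x⊑B} = {0,1,2}  (A=5, B=6)
  0 ⊑ 2
  1 ⊑ 2
  2 ⊑ 2
glb = 2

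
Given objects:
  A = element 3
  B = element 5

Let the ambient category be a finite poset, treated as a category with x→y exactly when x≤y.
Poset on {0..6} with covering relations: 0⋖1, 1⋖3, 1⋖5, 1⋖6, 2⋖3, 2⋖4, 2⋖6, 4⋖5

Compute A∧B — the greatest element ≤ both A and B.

Answer: NO MEET EXISTS

Derivation:
Lower bounds of A=3 and B=5: {0,1,2}
  maximal lower bounds 1 and 2 are incomparable: neither 1⊑2 nor 2⊑1
→ no greatest lower bound exists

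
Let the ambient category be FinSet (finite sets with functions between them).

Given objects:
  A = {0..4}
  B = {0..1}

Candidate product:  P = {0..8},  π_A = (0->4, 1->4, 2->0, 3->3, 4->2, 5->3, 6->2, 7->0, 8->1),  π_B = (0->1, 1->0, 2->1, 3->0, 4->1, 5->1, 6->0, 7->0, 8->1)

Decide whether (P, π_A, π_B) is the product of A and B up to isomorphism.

Answer: NOT A VALID PRODUCT — |P|=9 ≠ |A|·|B|=10

Derivation:
|A|·|B| = 5·2 = 10;  |P| = 9
  → cardinalities differ; no bijection possible.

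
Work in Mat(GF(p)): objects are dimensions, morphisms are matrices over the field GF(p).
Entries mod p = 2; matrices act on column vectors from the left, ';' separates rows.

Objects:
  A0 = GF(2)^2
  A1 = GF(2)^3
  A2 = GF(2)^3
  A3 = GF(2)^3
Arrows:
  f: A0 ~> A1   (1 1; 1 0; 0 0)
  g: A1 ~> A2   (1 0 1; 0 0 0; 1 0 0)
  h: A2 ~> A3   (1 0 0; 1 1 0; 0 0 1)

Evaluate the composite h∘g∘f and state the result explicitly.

  e0=[1,0] f~>[1,1,0] g~>[1,0,1] h~>[1,1,1]
  e1=[0,1] f~>[1,0,0] g~>[1,0,1] h~>[1,1,1]
composite: (1 1; 1 1; 1 1)

Answer: (1 1; 1 1; 1 1)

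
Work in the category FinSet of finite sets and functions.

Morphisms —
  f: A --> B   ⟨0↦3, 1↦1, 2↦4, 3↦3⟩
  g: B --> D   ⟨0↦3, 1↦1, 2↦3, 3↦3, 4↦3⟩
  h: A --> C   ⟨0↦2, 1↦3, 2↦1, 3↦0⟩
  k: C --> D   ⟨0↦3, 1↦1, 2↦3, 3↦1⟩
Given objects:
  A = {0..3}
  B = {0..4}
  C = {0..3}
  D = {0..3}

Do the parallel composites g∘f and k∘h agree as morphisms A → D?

Answer: DOES NOT COMMUTE

Derivation:
Path 1 = f;g:
  0 f-->3 g-->3
  1 f-->1 g-->1
  2 f-->4 g-->3
  3 f-->3 g-->3
  result₁ = ⟨0↦3, 1↦1, 2↦3, 3↦3⟩
Path 2 = h;k:
  0 h-->2 k-->3
  1 h-->3 k-->1
  2 h-->1 k-->1
  3 h-->0 k-->3
  result₂ = ⟨0↦3, 1↦1, 2↦1, 3↦3⟩
Equal? distinct morphisms ✗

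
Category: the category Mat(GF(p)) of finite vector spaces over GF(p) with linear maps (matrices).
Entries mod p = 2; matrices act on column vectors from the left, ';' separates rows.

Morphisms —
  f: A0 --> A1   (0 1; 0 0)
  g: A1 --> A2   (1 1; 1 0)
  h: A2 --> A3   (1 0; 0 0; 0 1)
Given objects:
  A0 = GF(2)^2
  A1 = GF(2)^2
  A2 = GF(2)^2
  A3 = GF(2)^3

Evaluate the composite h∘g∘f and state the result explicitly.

  e0=(1,0) f-->(0,0) g-->(0,0) h-->(0,0,0)
  e1=(0,1) f-->(1,0) g-->(1,1) h-->(1,0,1)
composite: (0 1; 0 0; 0 1)

Answer: (0 1; 0 0; 0 1)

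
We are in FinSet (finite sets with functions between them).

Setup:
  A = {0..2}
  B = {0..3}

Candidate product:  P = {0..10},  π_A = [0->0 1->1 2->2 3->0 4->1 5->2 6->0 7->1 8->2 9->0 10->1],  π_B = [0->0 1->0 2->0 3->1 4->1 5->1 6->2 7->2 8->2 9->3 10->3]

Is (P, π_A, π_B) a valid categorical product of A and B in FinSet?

Answer: NOT A VALID PRODUCT — |P|=11 ≠ |A|·|B|=12

Work:
|A|·|B| = 3·4 = 12;  |P| = 11
  → cardinalities differ; no bijection possible.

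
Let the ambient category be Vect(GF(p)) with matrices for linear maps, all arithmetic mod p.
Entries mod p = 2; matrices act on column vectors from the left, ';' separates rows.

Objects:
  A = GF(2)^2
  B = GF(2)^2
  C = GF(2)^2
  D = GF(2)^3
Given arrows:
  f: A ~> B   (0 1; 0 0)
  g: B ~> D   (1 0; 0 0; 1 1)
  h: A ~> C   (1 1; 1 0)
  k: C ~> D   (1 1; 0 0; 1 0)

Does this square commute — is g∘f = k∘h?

Along f;g (path 1):
  e0=⟨1,0⟩ f~>⟨0,0⟩ g~>⟨0,0,0⟩
  e1=⟨0,1⟩ f~>⟨1,0⟩ g~>⟨1,0,1⟩
  composite₁ = (0 1; 0 0; 0 1)
Along h;k (path 2):
  e0=⟨1,0⟩ h~>⟨1,1⟩ k~>⟨0,0,1⟩
  e1=⟨0,1⟩ h~>⟨1,0⟩ k~>⟨1,0,1⟩
  composite₂ = (0 1; 0 0; 1 1)
Equal? NO — does not commute

Answer: DOES NOT COMMUTE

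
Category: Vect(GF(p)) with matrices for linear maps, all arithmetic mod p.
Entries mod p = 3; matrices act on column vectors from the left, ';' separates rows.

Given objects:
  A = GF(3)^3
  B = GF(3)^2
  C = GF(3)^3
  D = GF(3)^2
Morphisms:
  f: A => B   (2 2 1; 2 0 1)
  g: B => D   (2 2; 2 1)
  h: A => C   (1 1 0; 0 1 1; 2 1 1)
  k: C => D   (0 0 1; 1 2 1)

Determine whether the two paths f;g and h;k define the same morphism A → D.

Path 1 = f;g:
  e0=[1,0,0] f=>[2,2] g=>[2,0]
  e1=[0,1,0] f=>[2,0] g=>[1,1]
  e2=[0,0,1] f=>[1,1] g=>[1,0]
  result₁ = (2 1 1; 0 1 0)
Path 2 = h;k:
  e0=[1,0,0] h=>[1,0,2] k=>[2,0]
  e1=[0,1,0] h=>[1,1,1] k=>[1,1]
  e2=[0,0,1] h=>[0,1,1] k=>[1,0]
  result₂ = (2 1 1; 0 1 0)
Equal? equal; square commutes

Answer: COMMUTES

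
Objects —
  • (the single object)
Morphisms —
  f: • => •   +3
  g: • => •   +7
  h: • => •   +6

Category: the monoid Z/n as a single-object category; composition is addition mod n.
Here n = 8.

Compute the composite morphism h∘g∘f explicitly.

Answer: +0

Derivation:
  0 +3≡3 +7≡2 +6≡0  (mod 8)
result: +0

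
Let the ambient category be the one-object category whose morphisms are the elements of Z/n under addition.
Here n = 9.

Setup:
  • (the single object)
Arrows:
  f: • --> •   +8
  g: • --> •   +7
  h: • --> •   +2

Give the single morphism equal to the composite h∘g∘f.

Answer: +8

Work:
  0 +8≡8 +7≡6 +2≡8  (mod 9)
composite: +8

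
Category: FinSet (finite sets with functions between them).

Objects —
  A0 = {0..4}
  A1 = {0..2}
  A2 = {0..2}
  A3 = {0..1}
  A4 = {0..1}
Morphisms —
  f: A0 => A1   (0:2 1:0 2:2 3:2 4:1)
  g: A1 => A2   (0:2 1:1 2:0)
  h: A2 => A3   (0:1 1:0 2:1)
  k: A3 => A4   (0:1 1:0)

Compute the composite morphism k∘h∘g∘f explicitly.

  0 f=>2 g=>0 h=>1 k=>0
  1 f=>0 g=>2 h=>1 k=>0
  2 f=>2 g=>0 h=>1 k=>0
  3 f=>2 g=>0 h=>1 k=>0
  4 f=>1 g=>1 h=>0 k=>1
⟦path⟧: (0:0 1:0 2:0 3:0 4:1)

Answer: (0:0 1:0 2:0 3:0 4:1)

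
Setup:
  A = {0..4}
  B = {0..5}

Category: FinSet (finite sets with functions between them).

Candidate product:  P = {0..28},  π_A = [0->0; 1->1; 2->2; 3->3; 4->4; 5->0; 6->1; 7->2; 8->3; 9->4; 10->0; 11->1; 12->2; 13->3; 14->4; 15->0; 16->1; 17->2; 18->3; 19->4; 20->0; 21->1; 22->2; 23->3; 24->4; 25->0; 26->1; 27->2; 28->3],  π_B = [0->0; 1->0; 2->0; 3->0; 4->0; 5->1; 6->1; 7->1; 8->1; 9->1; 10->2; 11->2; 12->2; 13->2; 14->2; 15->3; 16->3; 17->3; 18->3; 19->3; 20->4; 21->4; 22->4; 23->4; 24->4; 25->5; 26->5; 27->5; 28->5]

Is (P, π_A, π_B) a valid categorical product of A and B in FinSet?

|A|·|B| = 5·6 = 30;  |P| = 29
  → cardinalities differ; no bijection possible.

Answer: NOT A VALID PRODUCT — |P|=29 ≠ |A|·|B|=30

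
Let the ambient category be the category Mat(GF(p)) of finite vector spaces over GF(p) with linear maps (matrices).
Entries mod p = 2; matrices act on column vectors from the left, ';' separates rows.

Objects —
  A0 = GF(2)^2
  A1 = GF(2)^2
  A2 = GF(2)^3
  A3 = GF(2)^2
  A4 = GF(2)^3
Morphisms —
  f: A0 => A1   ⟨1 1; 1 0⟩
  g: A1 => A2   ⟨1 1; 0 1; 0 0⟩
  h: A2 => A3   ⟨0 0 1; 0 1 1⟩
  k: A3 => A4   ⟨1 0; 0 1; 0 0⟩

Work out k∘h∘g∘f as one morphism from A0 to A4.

Answer: ⟨0 0; 1 0; 0 0⟩

Trace:
  e0=[1,0] f=>[1,1] g=>[0,1,0] h=>[0,1] k=>[0,1,0]
  e1=[0,1] f=>[1,0] g=>[1,0,0] h=>[0,0] k=>[0,0,0]
result: ⟨0 0; 1 0; 0 0⟩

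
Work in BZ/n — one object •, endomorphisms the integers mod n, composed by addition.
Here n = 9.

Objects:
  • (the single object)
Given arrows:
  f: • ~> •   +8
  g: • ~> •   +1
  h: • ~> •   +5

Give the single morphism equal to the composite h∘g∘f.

Answer: +5

Trace:
  0 +8≡8 +1≡0 +5≡5  (mod 9)
⟦path⟧: +5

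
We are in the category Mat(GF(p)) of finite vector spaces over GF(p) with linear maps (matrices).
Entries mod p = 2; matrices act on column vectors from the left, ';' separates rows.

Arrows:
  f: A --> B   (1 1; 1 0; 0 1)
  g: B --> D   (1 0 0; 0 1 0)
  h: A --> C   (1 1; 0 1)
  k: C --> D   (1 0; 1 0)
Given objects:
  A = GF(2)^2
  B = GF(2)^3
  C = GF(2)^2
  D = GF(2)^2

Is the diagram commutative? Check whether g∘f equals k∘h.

Along f;g (path 1):
  e0=[1,0] f-->[1,1,0] g-->[1,1]
  e1=[0,1] f-->[1,0,1] g-->[1,0]
  result₁ = (1 1; 1 0)
Along h;k (path 2):
  e0=[1,0] h-->[1,0] k-->[1,1]
  e1=[0,1] h-->[1,1] k-->[1,1]
  result₂ = (1 1; 1 1)
Equal? NO — does not commute

Answer: DOES NOT COMMUTE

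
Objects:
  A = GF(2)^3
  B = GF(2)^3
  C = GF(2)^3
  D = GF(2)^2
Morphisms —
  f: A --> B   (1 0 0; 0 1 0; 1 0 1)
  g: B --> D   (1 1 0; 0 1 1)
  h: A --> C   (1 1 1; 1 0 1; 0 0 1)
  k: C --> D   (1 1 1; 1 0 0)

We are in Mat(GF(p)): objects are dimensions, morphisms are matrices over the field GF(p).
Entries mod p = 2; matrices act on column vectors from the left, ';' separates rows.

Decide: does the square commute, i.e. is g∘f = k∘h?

Path 1 = f;g:
  e0=[1,0,0] f-->[1,0,1] g-->[1,1]
  e1=[0,1,0] f-->[0,1,0] g-->[1,1]
  e2=[0,0,1] f-->[0,0,1] g-->[0,1]
  composite₁ = (1 1 0; 1 1 1)
Path 2 = h;k:
  e0=[1,0,0] h-->[1,1,0] k-->[0,1]
  e1=[0,1,0] h-->[1,0,0] k-->[1,1]
  e2=[0,0,1] h-->[1,1,1] k-->[1,1]
  composite₂ = (0 1 1; 1 1 1)
Equal? distinct morphisms ✗

Answer: DOES NOT COMMUTE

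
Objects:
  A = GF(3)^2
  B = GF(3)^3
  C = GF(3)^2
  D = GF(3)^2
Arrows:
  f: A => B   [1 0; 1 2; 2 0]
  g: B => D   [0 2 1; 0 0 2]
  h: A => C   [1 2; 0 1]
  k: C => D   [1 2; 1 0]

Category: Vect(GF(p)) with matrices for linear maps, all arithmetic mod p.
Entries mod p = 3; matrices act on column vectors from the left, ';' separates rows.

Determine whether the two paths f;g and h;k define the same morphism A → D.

Answer: DOES NOT COMMUTE

Trace:
1) trace f;g:
  e0=[1,0] f=>[1,1,2] g=>[1,1]
  e1=[0,1] f=>[0,2,0] g=>[1,0]
  result₁ = [1 1; 1 0]
2) trace h;k:
  e0=[1,0] h=>[1,0] k=>[1,1]
  e1=[0,1] h=>[2,1] k=>[1,2]
  result₂ = [1 1; 1 2]
Equal? differ; not commutative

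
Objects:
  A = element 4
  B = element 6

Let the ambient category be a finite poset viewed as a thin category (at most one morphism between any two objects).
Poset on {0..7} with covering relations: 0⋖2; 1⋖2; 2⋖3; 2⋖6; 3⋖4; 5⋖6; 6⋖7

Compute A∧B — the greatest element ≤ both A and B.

Answer: A∧B = 2

Work:
Common predecessors of 4,6: {0,1,2}
  0 ≤ 2
  1 ≤ 2
  2 ≤ 2
glb = 2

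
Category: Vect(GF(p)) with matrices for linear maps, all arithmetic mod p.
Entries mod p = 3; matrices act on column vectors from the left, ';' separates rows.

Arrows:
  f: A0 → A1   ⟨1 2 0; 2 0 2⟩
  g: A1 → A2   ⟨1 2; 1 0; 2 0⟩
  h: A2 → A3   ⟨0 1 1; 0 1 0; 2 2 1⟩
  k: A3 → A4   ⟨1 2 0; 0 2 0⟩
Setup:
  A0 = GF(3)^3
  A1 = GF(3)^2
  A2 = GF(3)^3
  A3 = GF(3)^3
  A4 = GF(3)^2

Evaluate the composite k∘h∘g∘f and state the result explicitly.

  e0=[1,0,0] f→[1,2] g→[2,1,2] h→[0,1,2] k→[2,2]
  e1=[0,1,0] f→[2,0] g→[2,2,1] h→[0,2,0] k→[1,1]
  e2=[0,0,1] f→[0,2] g→[1,0,0] h→[0,0,2] k→[0,0]
⟦path⟧: ⟨2 1 0; 2 1 0⟩

Answer: ⟨2 1 0; 2 1 0⟩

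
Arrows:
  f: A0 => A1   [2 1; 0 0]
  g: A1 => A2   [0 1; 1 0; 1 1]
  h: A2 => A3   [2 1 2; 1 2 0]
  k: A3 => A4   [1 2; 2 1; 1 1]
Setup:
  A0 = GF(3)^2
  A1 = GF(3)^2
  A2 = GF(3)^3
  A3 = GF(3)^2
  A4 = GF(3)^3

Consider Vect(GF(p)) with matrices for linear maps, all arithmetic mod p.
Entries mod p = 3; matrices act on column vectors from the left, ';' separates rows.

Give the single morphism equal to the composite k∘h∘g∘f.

  e0=(1,0) f=>(2,0) g=>(0,2,2) h=>(0,1) k=>(2,1,1)
  e1=(0,1) f=>(1,0) g=>(0,1,1) h=>(0,2) k=>(1,2,2)
composite: [2 1; 1 2; 1 2]

Answer: [2 1; 1 2; 1 2]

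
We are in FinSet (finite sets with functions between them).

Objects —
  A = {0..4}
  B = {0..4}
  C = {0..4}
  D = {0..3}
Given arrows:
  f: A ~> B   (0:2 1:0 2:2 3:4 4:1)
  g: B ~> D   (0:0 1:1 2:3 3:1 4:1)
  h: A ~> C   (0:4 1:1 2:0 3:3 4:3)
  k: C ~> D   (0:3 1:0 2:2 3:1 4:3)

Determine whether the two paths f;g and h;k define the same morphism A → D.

Path 1 = f;g:
  0 f~>2 g~>3
  1 f~>0 g~>0
  2 f~>2 g~>3
  3 f~>4 g~>1
  4 f~>1 g~>1
  result₁ = (0:3 1:0 2:3 3:1 4:1)
Path 2 = h;k:
  0 h~>4 k~>3
  1 h~>1 k~>0
  2 h~>0 k~>3
  3 h~>3 k~>1
  4 h~>3 k~>1
  result₂ = (0:3 1:0 2:3 3:1 4:1)
Equal? equal; square commutes

Answer: COMMUTES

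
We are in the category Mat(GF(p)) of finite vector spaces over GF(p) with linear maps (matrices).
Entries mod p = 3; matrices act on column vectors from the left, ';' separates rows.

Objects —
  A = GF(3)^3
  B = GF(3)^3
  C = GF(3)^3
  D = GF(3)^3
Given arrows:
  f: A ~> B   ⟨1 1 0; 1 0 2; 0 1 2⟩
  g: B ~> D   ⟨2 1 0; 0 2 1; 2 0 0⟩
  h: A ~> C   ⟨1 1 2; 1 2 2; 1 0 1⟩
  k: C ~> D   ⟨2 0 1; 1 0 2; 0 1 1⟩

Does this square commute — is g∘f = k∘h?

Answer: DOES NOT COMMUTE

Work:
Along f;g (path 1):
  e0=[1,0,0] f~>[1,1,0] g~>[0,2,2]
  e1=[0,1,0] f~>[1,0,1] g~>[2,1,2]
  e2=[0,0,1] f~>[0,2,2] g~>[2,0,0]
  composite₁ = ⟨0 2 2; 2 1 0; 2 2 0⟩
Along h;k (path 2):
  e0=[1,0,0] h~>[1,1,1] k~>[0,0,2]
  e1=[0,1,0] h~>[1,2,0] k~>[2,1,2]
  e2=[0,0,1] h~>[2,2,1] k~>[2,1,0]
  composite₂ = ⟨0 2 2; 0 1 1; 2 2 0⟩
Equal? distinct morphisms ✗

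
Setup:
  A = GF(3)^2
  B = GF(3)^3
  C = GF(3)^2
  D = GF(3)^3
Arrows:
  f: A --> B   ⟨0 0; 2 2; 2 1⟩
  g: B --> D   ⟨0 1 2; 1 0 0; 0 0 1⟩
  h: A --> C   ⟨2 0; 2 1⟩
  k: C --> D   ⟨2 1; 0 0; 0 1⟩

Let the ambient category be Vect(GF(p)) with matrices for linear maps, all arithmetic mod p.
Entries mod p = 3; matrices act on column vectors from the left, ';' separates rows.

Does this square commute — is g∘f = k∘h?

1) trace f;g:
  e0=(1,0) f-->(0,2,2) g-->(0,0,2)
  e1=(0,1) f-->(0,2,1) g-->(1,0,1)
  ⟦path⟧₁ = ⟨0 1; 0 0; 2 1⟩
2) trace h;k:
  e0=(1,0) h-->(2,2) k-->(0,0,2)
  e1=(0,1) h-->(0,1) k-->(1,0,1)
  ⟦path⟧₂ = ⟨0 1; 0 0; 2 1⟩
Equal? equal; square commutes

Answer: COMMUTES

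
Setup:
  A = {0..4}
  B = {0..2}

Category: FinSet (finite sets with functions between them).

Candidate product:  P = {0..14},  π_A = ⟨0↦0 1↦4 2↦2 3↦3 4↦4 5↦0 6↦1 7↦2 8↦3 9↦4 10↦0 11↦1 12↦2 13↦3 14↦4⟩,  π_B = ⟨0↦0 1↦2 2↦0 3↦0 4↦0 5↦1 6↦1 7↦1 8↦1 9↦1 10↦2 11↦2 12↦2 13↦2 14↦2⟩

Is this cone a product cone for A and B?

|A|·|B| = 5·3 = 15;  |P| = 15
Check the pairing map k ↦ (π_A(k), π_B(k)):
  0 ↦ (0,0)
  1 ↦ (4,2)
  2 ↦ (2,0)
  3 ↦ (3,0)
  4 ↦ (4,0)
  5 ↦ (0,1)
  6 ↦ (1,1)
  7 ↦ (2,1)
  8 ↦ (3,1)
  9 ↦ (4,1)
  10 ↦ (0,2)
  11 ↦ (1,2)
  12 ↦ (2,2)
  13 ↦ (3,2)
  14 ↦ (4,2)  ✗ repeats pair of k=1
distinct pairs in image: 14 / 15 needed
  → (4,2) hit at k=1 and k=14

Answer: NOT A VALID PRODUCT — duplicate pair at indices 14,1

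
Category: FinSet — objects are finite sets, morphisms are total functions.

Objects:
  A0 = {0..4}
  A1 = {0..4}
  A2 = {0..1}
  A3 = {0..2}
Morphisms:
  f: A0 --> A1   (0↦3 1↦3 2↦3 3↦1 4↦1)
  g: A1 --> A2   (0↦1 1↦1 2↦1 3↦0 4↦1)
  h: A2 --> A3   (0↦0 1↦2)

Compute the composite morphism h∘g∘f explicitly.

  0 f-->3 g-->0 h-->0
  1 f-->3 g-->0 h-->0
  2 f-->3 g-->0 h-->0
  3 f-->1 g-->1 h-->2
  4 f-->1 g-->1 h-->2
result: (0↦0 1↦0 2↦0 3↦2 4↦2)

Answer: (0↦0 1↦0 2↦0 3↦2 4↦2)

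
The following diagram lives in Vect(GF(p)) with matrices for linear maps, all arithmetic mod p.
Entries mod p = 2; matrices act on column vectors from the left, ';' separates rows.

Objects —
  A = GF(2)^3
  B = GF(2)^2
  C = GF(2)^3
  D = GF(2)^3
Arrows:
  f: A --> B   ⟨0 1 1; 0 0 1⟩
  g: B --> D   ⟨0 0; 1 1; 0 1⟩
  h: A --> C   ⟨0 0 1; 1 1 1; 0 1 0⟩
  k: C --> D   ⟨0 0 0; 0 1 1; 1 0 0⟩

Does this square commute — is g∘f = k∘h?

Answer: DOES NOT COMMUTE

Derivation:
Path 1 = f;g:
  e0=⟨1,0,0⟩ f-->⟨0,0⟩ g-->⟨0,0,0⟩
  e1=⟨0,1,0⟩ f-->⟨1,0⟩ g-->⟨0,1,0⟩
  e2=⟨0,0,1⟩ f-->⟨1,1⟩ g-->⟨0,0,1⟩
  ⟦path⟧₁ = ⟨0 0 0; 0 1 0; 0 0 1⟩
Path 2 = h;k:
  e0=⟨1,0,0⟩ h-->⟨0,1,0⟩ k-->⟨0,1,0⟩
  e1=⟨0,1,0⟩ h-->⟨0,1,1⟩ k-->⟨0,0,0⟩
  e2=⟨0,0,1⟩ h-->⟨1,1,0⟩ k-->⟨0,1,1⟩
  ⟦path⟧₂ = ⟨0 0 0; 1 0 1; 0 0 1⟩
Equal? differ; not commutative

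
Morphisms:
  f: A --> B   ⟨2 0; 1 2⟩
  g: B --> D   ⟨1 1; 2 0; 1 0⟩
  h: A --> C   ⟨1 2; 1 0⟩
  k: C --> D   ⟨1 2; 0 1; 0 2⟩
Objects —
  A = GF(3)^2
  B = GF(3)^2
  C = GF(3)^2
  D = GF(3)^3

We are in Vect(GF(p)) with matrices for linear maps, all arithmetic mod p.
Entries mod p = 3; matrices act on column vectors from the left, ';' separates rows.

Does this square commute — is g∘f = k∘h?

Answer: COMMUTES

Trace:
1) trace f;g:
  e0=⟨1,0⟩ f-->⟨2,1⟩ g-->⟨0,1,2⟩
  e1=⟨0,1⟩ f-->⟨0,2⟩ g-->⟨2,0,0⟩
  result₁ = ⟨0 2; 1 0; 2 0⟩
2) trace h;k:
  e0=⟨1,0⟩ h-->⟨1,1⟩ k-->⟨0,1,2⟩
  e1=⟨0,1⟩ h-->⟨2,0⟩ k-->⟨2,0,0⟩
  result₂ = ⟨0 2; 1 0; 2 0⟩
Equal? YES — commutes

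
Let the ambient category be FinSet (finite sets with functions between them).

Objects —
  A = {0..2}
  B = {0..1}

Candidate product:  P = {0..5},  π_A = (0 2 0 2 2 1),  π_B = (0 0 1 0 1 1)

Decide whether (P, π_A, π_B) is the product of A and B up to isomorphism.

|A|·|B| = 3·2 = 6;  |P| = 6
Check the pairing map k ↦ (π_A(k), π_B(k)):
  0 -> (0,0)
  1 -> (2,0)
  2 -> (0,1)
  3 -> (2,0)  ✗ repeats pair of k=1
  4 -> (2,1)
  5 -> (1,1)
distinct pairs in image: 5 / 6 needed
  → (2,0) hit at k=1 and k=3

Answer: NOT A VALID PRODUCT — duplicate pair at indices 1,3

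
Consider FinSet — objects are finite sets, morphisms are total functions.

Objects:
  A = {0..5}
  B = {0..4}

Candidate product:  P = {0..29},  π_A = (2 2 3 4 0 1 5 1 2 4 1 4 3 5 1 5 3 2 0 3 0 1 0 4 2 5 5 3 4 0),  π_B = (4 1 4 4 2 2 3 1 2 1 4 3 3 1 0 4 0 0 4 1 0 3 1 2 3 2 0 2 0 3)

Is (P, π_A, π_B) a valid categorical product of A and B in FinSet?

|A|·|B| = 6·5 = 30;  |P| = 30
Check the pairing map k ↦ (π_A(k), π_B(k)):
  0 ↦ (2,4)
  1 ↦ (2,1)
  2 ↦ (3,4)
  3 ↦ (4,4)
  4 ↦ (0,2)
  5 ↦ (1,2)
  6 ↦ (5,3)
  7 ↦ (1,1)
  8 ↦ (2,2)
  9 ↦ (4,1)
  10 ↦ (1,4)
  11 ↦ (4,3)
  12 ↦ (3,3)
  13 ↦ (5,1)
  14 ↦ (1,0)
  15 ↦ (5,4)
  16 ↦ (3,0)
  17 ↦ (2,0)
  18 ↦ (0,4)
  19 ↦ (3,1)
  20 ↦ (0,0)
  21 ↦ (1,3)
  22 ↦ (0,1)
  23 ↦ (4,2)
  24 ↦ (2,3)
  25 ↦ (5,2)
  26 ↦ (5,0)
  27 ↦ (3,2)
  28 ↦ (4,0)
  29 ↦ (0,3)
distinct pairs in image: 30 / 30 needed
  → bijection onto A×B; projections well-typed.

Answer: VALID PRODUCT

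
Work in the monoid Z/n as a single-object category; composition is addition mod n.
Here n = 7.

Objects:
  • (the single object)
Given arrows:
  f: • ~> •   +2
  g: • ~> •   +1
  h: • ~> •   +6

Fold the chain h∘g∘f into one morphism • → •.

  0 +2≡2 +1≡3 +6≡2  (mod 7)
result: +2

Answer: +2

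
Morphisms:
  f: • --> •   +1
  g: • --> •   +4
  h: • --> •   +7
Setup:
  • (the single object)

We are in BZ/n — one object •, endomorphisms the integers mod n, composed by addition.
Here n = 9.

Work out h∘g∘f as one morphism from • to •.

Answer: +3

Work:
  0 +1≡1 +4≡5 +7≡3  (mod 9)
composite: +3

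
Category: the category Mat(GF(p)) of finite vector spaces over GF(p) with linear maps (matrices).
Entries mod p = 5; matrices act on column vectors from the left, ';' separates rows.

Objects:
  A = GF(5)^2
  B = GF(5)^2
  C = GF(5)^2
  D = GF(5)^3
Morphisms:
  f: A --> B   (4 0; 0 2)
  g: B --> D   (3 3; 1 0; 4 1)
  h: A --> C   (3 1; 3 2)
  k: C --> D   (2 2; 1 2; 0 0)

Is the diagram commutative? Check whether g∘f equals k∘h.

Along f;g (path 1):
  e0=(1,0) f-->(4,0) g-->(2,4,1)
  e1=(0,1) f-->(0,2) g-->(1,0,2)
  result₁ = (2 1; 4 0; 1 2)
Along h;k (path 2):
  e0=(1,0) h-->(3,3) k-->(2,4,0)
  e1=(0,1) h-->(1,2) k-->(1,0,0)
  result₂ = (2 1; 4 0; 0 0)
Equal? NO — does not commute

Answer: DOES NOT COMMUTE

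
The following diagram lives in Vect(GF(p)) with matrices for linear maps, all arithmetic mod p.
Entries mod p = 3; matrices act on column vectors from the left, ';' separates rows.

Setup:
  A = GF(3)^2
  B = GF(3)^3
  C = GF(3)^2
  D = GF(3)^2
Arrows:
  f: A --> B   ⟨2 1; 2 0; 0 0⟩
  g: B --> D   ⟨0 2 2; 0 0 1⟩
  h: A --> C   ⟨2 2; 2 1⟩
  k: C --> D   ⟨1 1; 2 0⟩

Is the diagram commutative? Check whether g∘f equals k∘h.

1) trace f;g:
  e0=(1,0) f-->(2,2,0) g-->(1,0)
  e1=(0,1) f-->(1,0,0) g-->(0,0)
  ⟦path⟧₁ = ⟨1 0; 0 0⟩
2) trace h;k:
  e0=(1,0) h-->(2,2) k-->(1,1)
  e1=(0,1) h-->(2,1) k-->(0,1)
  ⟦path⟧₂ = ⟨1 0; 1 1⟩
Equal? NO — does not commute

Answer: DOES NOT COMMUTE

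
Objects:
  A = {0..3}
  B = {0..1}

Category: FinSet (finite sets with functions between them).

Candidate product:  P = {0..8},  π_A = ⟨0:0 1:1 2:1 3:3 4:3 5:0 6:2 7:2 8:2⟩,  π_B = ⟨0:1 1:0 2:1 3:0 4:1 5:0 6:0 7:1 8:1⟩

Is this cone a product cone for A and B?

|A|·|B| = 4·2 = 8;  |P| = 9
  → cardinalities differ; no bijection possible.

Answer: NOT A VALID PRODUCT — |P|=9 ≠ |A|·|B|=8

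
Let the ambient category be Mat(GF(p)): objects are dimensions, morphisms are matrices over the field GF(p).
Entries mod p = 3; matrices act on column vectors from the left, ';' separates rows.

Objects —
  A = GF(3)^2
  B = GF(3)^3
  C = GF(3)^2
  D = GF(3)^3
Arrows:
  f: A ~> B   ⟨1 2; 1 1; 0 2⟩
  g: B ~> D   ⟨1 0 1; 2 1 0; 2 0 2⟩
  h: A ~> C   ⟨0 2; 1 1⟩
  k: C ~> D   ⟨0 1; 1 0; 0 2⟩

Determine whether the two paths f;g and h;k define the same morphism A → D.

Path 1 = f;g:
  e0=[1,0] f~>[1,1,0] g~>[1,0,2]
  e1=[0,1] f~>[2,1,2] g~>[1,2,2]
  ⟦path⟧₁ = ⟨1 1; 0 2; 2 2⟩
Path 2 = h;k:
  e0=[1,0] h~>[0,1] k~>[1,0,2]
  e1=[0,1] h~>[2,1] k~>[1,2,2]
  ⟦path⟧₂ = ⟨1 1; 0 2; 2 2⟩
Equal? equal; square commutes

Answer: COMMUTES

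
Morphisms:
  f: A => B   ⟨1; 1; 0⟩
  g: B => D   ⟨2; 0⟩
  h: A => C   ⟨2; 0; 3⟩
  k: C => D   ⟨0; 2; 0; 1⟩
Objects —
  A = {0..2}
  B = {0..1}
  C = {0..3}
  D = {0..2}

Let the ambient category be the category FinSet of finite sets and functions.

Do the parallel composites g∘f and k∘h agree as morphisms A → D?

1) trace f;g:
  0 f=>1 g=>0
  1 f=>1 g=>0
  2 f=>0 g=>2
  composite₁ = ⟨0; 0; 2⟩
2) trace h;k:
  0 h=>2 k=>0
  1 h=>0 k=>0
  2 h=>3 k=>1
  composite₂ = ⟨0; 0; 1⟩
Equal? NO — does not commute

Answer: DOES NOT COMMUTE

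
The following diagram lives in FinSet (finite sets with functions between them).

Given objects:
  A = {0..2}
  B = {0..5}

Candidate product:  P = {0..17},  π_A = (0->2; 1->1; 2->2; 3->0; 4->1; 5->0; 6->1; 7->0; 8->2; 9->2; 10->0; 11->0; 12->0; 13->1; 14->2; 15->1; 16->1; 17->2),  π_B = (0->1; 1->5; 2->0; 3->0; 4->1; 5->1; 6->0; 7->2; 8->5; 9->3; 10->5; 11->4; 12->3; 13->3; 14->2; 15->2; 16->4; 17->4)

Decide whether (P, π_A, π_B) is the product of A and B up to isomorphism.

|A|·|B| = 3·6 = 18;  |P| = 18
Check the pairing map k ↦ (π_A(k), π_B(k)):
  0 -> (2,1)
  1 -> (1,5)
  2 -> (2,0)
  3 -> (0,0)
  4 -> (1,1)
  5 -> (0,1)
  6 -> (1,0)
  7 -> (0,2)
  8 -> (2,5)
  9 -> (2,3)
  10 -> (0,5)
  11 -> (0,4)
  12 -> (0,3)
  13 -> (1,3)
  14 -> (2,2)
  15 -> (1,2)
  16 -> (1,4)
  17 -> (2,4)
distinct pairs in image: 18 / 18 needed
  → bijection onto A×B; projections well-typed.

Answer: VALID PRODUCT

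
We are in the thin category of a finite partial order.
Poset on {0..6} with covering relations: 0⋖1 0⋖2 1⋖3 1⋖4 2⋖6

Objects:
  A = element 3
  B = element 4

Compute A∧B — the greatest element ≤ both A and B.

Answer: A∧B = 1

Trace:
Common predecessors of 3,4: {0,1}
  0 ⊑ 1
  1 ⊑ 1
glb = 1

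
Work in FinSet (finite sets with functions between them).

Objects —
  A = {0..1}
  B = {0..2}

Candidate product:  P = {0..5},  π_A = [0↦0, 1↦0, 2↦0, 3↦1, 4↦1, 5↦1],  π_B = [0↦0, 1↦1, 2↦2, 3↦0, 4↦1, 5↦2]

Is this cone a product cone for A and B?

|A|·|B| = 2·3 = 6;  |P| = 6
Check the pairing map k ↦ (π_A(k), π_B(k)):
  0 ↦ (0,0)
  1 ↦ (0,1)
  2 ↦ (0,2)
  3 ↦ (1,0)
  4 ↦ (1,1)
  5 ↦ (1,2)
distinct pairs in image: 6 / 6 needed
  → bijection onto A×B; projections well-typed.

Answer: VALID PRODUCT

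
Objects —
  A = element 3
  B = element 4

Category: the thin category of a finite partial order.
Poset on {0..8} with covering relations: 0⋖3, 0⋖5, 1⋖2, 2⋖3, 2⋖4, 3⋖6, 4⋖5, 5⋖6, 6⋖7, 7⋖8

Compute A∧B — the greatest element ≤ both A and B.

Lower bounds of A=3 and B=4: {1,2}
  1 ≤ 2
  2 ≤ 2
glb = 2

Answer: A∧B = 2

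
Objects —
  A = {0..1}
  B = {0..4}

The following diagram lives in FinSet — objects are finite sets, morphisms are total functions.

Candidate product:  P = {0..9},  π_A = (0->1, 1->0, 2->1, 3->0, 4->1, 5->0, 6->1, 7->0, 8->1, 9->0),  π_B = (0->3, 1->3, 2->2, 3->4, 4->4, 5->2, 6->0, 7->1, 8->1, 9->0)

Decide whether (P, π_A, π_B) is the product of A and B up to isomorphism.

|A|·|B| = 2·5 = 10;  |P| = 10
Check the pairing map k ↦ (π_A(k), π_B(k)):
  0 -> (1,3)
  1 -> (0,3)
  2 -> (1,2)
  3 -> (0,4)
  4 -> (1,4)
  5 -> (0,2)
  6 -> (1,0)
  7 -> (0,1)
  8 -> (1,1)
  9 -> (0,0)
distinct pairs in image: 10 / 10 needed
  → bijection onto A×B; projections well-typed.

Answer: VALID PRODUCT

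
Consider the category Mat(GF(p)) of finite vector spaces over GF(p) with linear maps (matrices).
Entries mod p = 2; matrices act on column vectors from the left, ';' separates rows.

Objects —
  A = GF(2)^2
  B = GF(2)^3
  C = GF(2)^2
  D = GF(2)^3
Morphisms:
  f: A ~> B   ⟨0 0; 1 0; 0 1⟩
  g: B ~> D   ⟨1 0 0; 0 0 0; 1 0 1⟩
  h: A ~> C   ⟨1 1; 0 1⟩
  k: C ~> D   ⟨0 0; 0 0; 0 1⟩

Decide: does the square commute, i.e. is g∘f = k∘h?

Path 1 = f;g:
  e0=⟨1,0⟩ f~>⟨0,1,0⟩ g~>⟨0,0,0⟩
  e1=⟨0,1⟩ f~>⟨0,0,1⟩ g~>⟨0,0,1⟩
  result₁ = ⟨0 0; 0 0; 0 1⟩
Path 2 = h;k:
  e0=⟨1,0⟩ h~>⟨1,0⟩ k~>⟨0,0,0⟩
  e1=⟨0,1⟩ h~>⟨1,1⟩ k~>⟨0,0,1⟩
  result₂ = ⟨0 0; 0 0; 0 1⟩
Equal? YES — commutes

Answer: COMMUTES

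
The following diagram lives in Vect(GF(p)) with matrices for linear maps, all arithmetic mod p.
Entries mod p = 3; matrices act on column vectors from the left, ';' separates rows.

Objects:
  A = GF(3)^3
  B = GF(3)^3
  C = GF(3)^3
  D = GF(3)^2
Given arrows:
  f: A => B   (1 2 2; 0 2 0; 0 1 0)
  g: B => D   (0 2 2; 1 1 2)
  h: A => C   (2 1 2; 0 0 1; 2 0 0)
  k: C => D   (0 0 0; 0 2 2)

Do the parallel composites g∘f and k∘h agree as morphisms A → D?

Along f;g (path 1):
  e0=⟨1,0,0⟩ f=>⟨1,0,0⟩ g=>⟨0,1⟩
  e1=⟨0,1,0⟩ f=>⟨2,2,1⟩ g=>⟨0,0⟩
  e2=⟨0,0,1⟩ f=>⟨2,0,0⟩ g=>⟨0,2⟩
  composite₁ = (0 0 0; 1 0 2)
Along h;k (path 2):
  e0=⟨1,0,0⟩ h=>⟨2,0,2⟩ k=>⟨0,1⟩
  e1=⟨0,1,0⟩ h=>⟨1,0,0⟩ k=>⟨0,0⟩
  e2=⟨0,0,1⟩ h=>⟨2,1,0⟩ k=>⟨0,2⟩
  composite₂ = (0 0 0; 1 0 2)
Equal? equal; square commutes

Answer: COMMUTES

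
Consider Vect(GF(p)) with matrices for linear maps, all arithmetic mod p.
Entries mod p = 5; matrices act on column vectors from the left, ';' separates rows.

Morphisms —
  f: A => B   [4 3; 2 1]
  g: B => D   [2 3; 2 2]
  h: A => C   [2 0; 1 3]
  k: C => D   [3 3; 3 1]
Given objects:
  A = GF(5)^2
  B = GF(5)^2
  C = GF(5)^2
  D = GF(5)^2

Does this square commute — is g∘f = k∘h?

Answer: COMMUTES

Derivation:
Along f;g (path 1):
  e0=⟨1,0⟩ f=>⟨4,2⟩ g=>⟨4,2⟩
  e1=⟨0,1⟩ f=>⟨3,1⟩ g=>⟨4,3⟩
  ⟦path⟧₁ = [4 4; 2 3]
Along h;k (path 2):
  e0=⟨1,0⟩ h=>⟨2,1⟩ k=>⟨4,2⟩
  e1=⟨0,1⟩ h=>⟨0,3⟩ k=>⟨4,3⟩
  ⟦path⟧₂ = [4 4; 2 3]
Equal? YES — commutes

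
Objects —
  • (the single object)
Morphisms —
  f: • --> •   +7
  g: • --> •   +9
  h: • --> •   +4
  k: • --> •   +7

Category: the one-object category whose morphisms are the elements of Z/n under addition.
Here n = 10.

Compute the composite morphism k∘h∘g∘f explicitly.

  0 +7≡7 +9≡6 +4≡0 +7≡7  (mod 10)
result: +7

Answer: +7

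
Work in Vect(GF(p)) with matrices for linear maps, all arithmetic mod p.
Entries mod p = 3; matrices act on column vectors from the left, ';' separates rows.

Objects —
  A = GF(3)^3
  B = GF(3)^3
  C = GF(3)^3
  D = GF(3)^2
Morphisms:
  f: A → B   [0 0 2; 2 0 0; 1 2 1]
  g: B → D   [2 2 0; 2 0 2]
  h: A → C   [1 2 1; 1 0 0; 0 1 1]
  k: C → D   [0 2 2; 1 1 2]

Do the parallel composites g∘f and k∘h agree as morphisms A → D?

Along f;g (path 1):
  e0=⟨1,0,0⟩ f→⟨0,2,1⟩ g→⟨1,2⟩
  e1=⟨0,1,0⟩ f→⟨0,0,2⟩ g→⟨0,1⟩
  e2=⟨0,0,1⟩ f→⟨2,0,1⟩ g→⟨1,0⟩
  composite₁ = [1 0 1; 2 1 0]
Along h;k (path 2):
  e0=⟨1,0,0⟩ h→⟨1,1,0⟩ k→⟨2,2⟩
  e1=⟨0,1,0⟩ h→⟨2,0,1⟩ k→⟨2,1⟩
  e2=⟨0,0,1⟩ h→⟨1,0,1⟩ k→⟨2,0⟩
  composite₂ = [2 2 2; 2 1 0]
Equal? differ; not commutative

Answer: DOES NOT COMMUTE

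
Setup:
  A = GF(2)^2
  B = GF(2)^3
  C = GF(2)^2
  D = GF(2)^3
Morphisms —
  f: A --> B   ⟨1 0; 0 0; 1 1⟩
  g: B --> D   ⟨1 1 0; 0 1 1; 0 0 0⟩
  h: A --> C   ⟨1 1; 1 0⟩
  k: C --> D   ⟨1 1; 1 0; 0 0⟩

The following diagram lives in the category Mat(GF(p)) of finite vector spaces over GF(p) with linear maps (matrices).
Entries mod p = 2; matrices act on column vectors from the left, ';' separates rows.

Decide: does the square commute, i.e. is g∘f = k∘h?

Path 1 = f;g:
  e0=[1,0] f-->[1,0,1] g-->[1,1,0]
  e1=[0,1] f-->[0,0,1] g-->[0,1,0]
  ⟦path⟧₁ = ⟨1 0; 1 1; 0 0⟩
Path 2 = h;k:
  e0=[1,0] h-->[1,1] k-->[0,1,0]
  e1=[0,1] h-->[1,0] k-->[1,1,0]
  ⟦path⟧₂ = ⟨0 1; 1 1; 0 0⟩
Equal? NO — does not commute

Answer: DOES NOT COMMUTE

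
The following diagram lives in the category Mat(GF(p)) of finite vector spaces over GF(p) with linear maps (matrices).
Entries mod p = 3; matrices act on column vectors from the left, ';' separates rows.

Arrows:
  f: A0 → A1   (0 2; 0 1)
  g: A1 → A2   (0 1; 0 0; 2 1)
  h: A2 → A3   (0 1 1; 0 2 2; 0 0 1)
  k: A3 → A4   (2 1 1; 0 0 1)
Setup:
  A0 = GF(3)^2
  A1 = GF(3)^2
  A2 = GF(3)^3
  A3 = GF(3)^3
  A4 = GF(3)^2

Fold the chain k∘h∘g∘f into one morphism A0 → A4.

  e0=[1,0] f→[0,0] g→[0,0,0] h→[0,0,0] k→[0,0]
  e1=[0,1] f→[2,1] g→[1,0,2] h→[2,1,2] k→[1,2]
⟦path⟧: (0 1; 0 2)

Answer: (0 1; 0 2)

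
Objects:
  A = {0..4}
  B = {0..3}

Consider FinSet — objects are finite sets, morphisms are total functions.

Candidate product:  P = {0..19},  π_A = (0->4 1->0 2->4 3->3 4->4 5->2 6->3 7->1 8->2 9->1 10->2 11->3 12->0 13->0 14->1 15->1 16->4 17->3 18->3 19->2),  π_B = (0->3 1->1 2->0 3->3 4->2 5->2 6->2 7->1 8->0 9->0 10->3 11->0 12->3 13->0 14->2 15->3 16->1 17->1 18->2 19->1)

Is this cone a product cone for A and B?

Answer: NOT A VALID PRODUCT — duplicate pair at indices 6,18

Derivation:
|A|·|B| = 5·4 = 20;  |P| = 20
Check the pairing map k ↦ (π_A(k), π_B(k)):
  0 -> (4,3)
  1 -> (0,1)
  2 -> (4,0)
  3 -> (3,3)
  4 -> (4,2)
  5 -> (2,2)
  6 -> (3,2)
  7 -> (1,1)
  8 -> (2,0)
  9 -> (1,0)
  10 -> (2,3)
  11 -> (3,0)
  12 -> (0,3)
  13 -> (0,0)
  14 -> (1,2)
  15 -> (1,3)
  16 -> (4,1)
  17 -> (3,1)
  18 -> (3,2)  ✗ repeats pair of k=6
  19 -> (2,1)
distinct pairs in image: 19 / 20 needed
  → (3,2) hit at k=6 and k=18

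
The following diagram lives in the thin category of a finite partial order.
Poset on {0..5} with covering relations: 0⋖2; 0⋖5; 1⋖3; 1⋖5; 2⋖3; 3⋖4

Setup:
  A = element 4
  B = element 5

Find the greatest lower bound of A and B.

Answer: NO MEET EXISTS

Derivation:
Lower bounds of A=4 and B=5: {0,1}
  maximal lower bounds 0 and 1 are incomparable: neither 0<=1 nor 1<=0
→ no greatest lower bound exists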